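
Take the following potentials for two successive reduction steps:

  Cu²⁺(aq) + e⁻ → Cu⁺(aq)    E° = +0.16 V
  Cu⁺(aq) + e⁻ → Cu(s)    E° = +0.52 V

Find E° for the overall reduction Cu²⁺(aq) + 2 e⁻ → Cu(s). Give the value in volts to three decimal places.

+0.340 V

Adding the free-energy changes (−nFE°) of the two steps gives −n₃FE°₃ = −n₁FE°₁ − n₂FE°₂.
E°₃ = (1×+0.16 + 1×+0.52) / 2 = (+0.680) / 2 = +0.340 V.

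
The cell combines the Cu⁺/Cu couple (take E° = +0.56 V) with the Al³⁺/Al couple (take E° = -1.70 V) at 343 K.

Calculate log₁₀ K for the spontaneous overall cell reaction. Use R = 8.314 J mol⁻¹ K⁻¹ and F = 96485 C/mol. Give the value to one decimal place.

99.6

Cathode: Cu⁺/Cu; anode: Al³⁺/Al. E°cell = (+0.56) − (-1.70) = +2.26 V, with n = 3.
ΔG° = −nFE° = −RT ln K, so ln K = nFE°/(RT) = (3)(96485)(+2.26) / ((8.314)(343)) = 229.396.
log₁₀ K = 229.396 / ln 10 = 99.6.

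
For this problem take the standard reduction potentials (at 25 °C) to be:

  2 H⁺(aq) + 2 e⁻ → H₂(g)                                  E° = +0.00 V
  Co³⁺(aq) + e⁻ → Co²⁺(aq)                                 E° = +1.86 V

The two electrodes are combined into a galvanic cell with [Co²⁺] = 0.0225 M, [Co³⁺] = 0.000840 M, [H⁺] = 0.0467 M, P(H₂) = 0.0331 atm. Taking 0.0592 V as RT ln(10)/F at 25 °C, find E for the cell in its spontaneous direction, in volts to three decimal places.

+1.810 V

Co³⁺/Co²⁺ is the cathode (higher E°), H⁺/H₂ the anode: E°cell = +1.86 − (+0.00) = +1.86 V, n = 2.
Overall: 2 Co³⁺(aq) + H₂(g) → 2 Co²⁺(aq) + 2 H⁺(aq)
Q = [Co²⁺]^2·[H⁺]^2 / ([Co³⁺]^2·P(H₂)); log Q = 1.675.
E = E° − (0.0592/n) log Q = +1.86 − (0.0592/2)(1.675) = +1.810 V.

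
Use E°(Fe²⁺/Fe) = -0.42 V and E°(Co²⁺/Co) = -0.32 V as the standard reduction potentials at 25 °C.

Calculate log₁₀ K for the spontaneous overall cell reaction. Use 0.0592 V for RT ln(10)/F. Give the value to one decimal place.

Cathode: Co²⁺/Co; anode: Fe²⁺/Fe. E°cell = +0.10 V, n = 2.
log K = nE°cell / 0.0592 = (2)(+0.10) / 0.0592 = 3.4.

3.4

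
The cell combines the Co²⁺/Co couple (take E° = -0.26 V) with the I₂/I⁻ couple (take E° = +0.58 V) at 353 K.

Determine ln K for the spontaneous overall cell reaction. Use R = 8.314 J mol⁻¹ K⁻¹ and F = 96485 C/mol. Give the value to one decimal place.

55.2

Cathode: I₂/I⁻; anode: Co²⁺/Co. E°cell = (+0.58) − (-0.26) = +0.84 V, with n = 2.
ΔG° = −nFE° = −RT ln K, so ln K = nFE°/(RT) = (2)(96485)(+0.84) / ((8.314)(353)) = 55.231.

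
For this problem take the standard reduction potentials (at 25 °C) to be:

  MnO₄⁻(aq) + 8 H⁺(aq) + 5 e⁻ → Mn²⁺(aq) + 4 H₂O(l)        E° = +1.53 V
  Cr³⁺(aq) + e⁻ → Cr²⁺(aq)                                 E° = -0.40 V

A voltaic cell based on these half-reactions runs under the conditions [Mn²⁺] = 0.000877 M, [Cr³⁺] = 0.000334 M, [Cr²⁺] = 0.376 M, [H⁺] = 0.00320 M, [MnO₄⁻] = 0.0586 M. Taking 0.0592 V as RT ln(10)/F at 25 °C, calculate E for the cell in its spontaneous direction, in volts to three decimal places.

+1.896 V

MnO₄⁻/Mn²⁺ is the cathode (higher E°), Cr³⁺/Cr²⁺ the anode: E°cell = +1.53 − (-0.40) = +1.93 V, n = 5.
Overall: MnO₄⁻(aq) + 8 H⁺(aq) + 5 Cr²⁺(aq) → Mn²⁺(aq) + 4 H₂O(l) + 5 Cr³⁺(aq)
Q = [Mn²⁺]·[Cr³⁺]^5 / ([MnO₄⁻]·[H⁺]^8·[Cr²⁺]^5); log Q = 2.877.
E = E° − (0.0592/n) log Q = +1.93 − (0.0592/5)(2.877) = +1.896 V.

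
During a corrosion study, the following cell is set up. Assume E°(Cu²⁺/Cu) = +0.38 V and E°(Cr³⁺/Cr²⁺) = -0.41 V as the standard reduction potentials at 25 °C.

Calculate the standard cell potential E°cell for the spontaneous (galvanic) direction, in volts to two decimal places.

The Cu²⁺/Cu couple has the higher reduction potential, so it is the cathode; Cr³⁺/Cr²⁺ is oxidised at the anode.
E°cell = E°(cathode) − E°(anode) = (+0.38) − (-0.41) = +0.79 V.
Since E°cell > 0, the reaction is spontaneous under standard conditions.

+0.79 V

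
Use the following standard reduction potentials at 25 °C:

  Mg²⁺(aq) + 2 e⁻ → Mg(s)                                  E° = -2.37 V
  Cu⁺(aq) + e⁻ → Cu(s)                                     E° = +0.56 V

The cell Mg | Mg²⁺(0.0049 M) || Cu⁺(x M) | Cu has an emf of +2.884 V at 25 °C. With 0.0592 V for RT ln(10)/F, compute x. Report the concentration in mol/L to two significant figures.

0.012 M

Cu⁺/Cu is the cathode, Mg²⁺/Mg the anode: E°cell = +2.93 V, n = 2.
Overall reaction: 2 Cu⁺(aq) + Mg(s) → 2 Cu(s) + Mg²⁺(aq); Q = [Mg²⁺]^1/[Cu⁺]^2.
From E = E° − (0.0592/n) log Q: log Q = (E° − E)·n/0.0592 = (+2.93 − (+2.884))·2/0.0592 = 1.5541.
So 2·log[Cu⁺] = 1·log(0.0049) − log Q = -2.3098 − (1.5541) = -3.8639; log[Cu⁺] = -3.8639 / 2 = -1.9320; [Cu⁺] = 10^(-1.9320) ≈ 0.012 M.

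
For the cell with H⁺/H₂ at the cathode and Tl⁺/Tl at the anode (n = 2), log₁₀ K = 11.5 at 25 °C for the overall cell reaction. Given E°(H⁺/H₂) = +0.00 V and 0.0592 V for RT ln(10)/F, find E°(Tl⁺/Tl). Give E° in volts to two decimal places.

-0.34 V

E°cell = (0.0592/n)·log K = (0.0592/2)(11.5) = +0.340 V.
Since H⁺/H₂ is the cathode and Tl⁺/Tl the anode, E°cell = E°(H⁺/H₂) − E°(Tl⁺/Tl).
So E°(Tl⁺/Tl) = E°(H⁺/H₂) − E°cell = (+0.00) − (+0.340) = -0.34 V.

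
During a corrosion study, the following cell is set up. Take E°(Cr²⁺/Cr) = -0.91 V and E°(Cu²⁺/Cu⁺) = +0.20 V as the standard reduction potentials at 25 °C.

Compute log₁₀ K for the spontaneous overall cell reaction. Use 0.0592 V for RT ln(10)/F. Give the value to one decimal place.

Cathode: Cu²⁺/Cu⁺; anode: Cr²⁺/Cr. E°cell = +1.11 V, n = 2.
log K = nE°cell / 0.0592 = (2)(+1.11) / 0.0592 = 37.5.

37.5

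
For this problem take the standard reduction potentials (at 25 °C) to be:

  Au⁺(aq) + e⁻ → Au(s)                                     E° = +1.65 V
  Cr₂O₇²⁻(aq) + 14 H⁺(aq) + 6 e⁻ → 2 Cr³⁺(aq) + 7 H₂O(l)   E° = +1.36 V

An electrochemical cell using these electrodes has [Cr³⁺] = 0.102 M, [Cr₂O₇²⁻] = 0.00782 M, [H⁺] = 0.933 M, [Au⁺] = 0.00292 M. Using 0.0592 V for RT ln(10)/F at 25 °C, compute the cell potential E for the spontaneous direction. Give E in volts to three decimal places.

Au⁺/Au is the cathode (higher E°), Cr₂O₇²⁻/Cr³⁺ the anode: E°cell = +1.65 − (+1.36) = +0.29 V, n = 6.
Overall: 6 Au⁺(aq) + 2 Cr³⁺(aq) + 7 H₂O(l) → 6 Au(s) + Cr₂O₇²⁻(aq) + 14 H⁺(aq)
Q = [Cr₂O₇²⁻]·[H⁺]^14 / ([Au⁺]^6·[Cr³⁺]^2); log Q = 14.662.
E = E° − (0.0592/n) log Q = +0.29 − (0.0592/6)(14.662) = +0.145 V.

+0.145 V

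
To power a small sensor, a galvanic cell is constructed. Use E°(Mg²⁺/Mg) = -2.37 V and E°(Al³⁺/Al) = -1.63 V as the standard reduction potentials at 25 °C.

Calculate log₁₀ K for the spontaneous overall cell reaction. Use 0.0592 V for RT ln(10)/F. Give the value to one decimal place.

Cathode: Al³⁺/Al; anode: Mg²⁺/Mg. E°cell = +0.74 V, n = 6.
log K = nE°cell / 0.0592 = (6)(+0.74) / 0.0592 = 75.0.

75.0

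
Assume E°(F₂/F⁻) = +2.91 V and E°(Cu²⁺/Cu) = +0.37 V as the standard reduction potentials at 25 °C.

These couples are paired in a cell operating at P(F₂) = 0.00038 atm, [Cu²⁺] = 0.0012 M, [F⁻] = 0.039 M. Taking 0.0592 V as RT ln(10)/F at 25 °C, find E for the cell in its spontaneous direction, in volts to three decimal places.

F₂/F⁻ is the cathode (higher E°), Cu²⁺/Cu the anode: E°cell = +2.91 − (+0.37) = +2.54 V, n = 2.
Overall: F₂(g) + Cu(s) → 2 F⁻(aq) + Cu²⁺(aq)
Q = [F⁻]^2·[Cu²⁺] / (P(F₂)); log Q = -2.318.
E = E° − (0.0592/n) log Q = +2.54 − (0.0592/2)(-2.318) = +2.609 V.

+2.609 V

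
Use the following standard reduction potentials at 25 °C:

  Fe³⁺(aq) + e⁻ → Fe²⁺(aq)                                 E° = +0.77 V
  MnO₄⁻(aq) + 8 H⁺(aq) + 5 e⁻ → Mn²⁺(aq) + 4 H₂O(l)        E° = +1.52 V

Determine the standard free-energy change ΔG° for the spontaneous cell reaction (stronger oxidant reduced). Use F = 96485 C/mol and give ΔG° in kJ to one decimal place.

MnO₄⁻/Mn²⁺ (E° = +1.52 V) is the cathode; Fe³⁺/Fe²⁺ (E° = +0.77 V) is the anode, so E°cell = +0.75 V.
Balancing electrons gives n = 5 (lcm of 5 and 1).
ΔG° = −nFE° = −(5)(96485)(+0.75) = -361,819 J = -361.8 kJ.

-361.8 kJ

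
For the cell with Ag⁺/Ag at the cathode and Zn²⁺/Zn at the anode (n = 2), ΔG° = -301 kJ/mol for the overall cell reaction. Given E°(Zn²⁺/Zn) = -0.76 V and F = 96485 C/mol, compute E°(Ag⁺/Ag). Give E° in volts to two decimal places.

+0.80 V

E°cell = −ΔG°/(nF) = −(-301×10³)/((2)(96485)) = +1.560 V.
Since Ag⁺/Ag is the cathode and Zn²⁺/Zn the anode, E°cell = E°(Ag⁺/Ag) − E°(Zn²⁺/Zn).
So E°(Ag⁺/Ag) = E°cell + E°(Zn²⁺/Zn) = +1.560 + (-0.76) = +0.80 V.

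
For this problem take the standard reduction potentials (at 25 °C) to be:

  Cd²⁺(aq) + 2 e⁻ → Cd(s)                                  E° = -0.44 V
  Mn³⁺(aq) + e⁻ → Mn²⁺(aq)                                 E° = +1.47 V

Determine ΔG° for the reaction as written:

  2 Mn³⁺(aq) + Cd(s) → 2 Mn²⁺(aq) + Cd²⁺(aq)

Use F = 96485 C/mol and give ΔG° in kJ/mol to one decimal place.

-368.6 kJ/mol

As written, Mn³⁺/Mn²⁺ is reduced (cathode) and Cd²⁺/Cd is oxidised (anode), so E°cell = (+1.47) − (-0.44) = +1.91 V.
Balancing electrons gives n = 2.
ΔG° = −nFE° = −(2)(96485)(+1.91) = -368,573 J = -368.6 kJ/mol.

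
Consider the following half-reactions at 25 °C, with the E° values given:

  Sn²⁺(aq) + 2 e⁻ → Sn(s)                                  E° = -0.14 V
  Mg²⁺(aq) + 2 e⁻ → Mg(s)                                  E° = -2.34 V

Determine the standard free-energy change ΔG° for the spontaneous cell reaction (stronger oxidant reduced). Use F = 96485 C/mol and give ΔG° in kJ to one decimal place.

Sn²⁺/Sn (E° = -0.14 V) is the cathode; Mg²⁺/Mg (E° = -2.34 V) is the anode, so E°cell = +2.20 V.
Balancing electrons gives n = 2 (lcm of 2 and 2).
ΔG° = −nFE° = −(2)(96485)(+2.20) = -424,534 J = -424.5 kJ.

-424.5 kJ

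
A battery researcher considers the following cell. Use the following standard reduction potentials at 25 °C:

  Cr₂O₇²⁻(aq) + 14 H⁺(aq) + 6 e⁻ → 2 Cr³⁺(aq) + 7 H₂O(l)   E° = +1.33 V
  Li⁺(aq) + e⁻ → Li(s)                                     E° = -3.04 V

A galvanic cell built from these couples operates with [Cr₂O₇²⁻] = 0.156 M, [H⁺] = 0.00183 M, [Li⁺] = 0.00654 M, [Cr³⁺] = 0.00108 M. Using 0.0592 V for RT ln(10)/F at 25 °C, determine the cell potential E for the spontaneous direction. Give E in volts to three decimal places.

+4.172 V

Cr₂O₇²⁻/Cr³⁺ is the cathode (higher E°), Li⁺/Li the anode: E°cell = +1.33 − (-3.04) = +4.37 V, n = 6.
Overall: Cr₂O₇²⁻(aq) + 14 H⁺(aq) + 6 Li(s) → 2 Cr³⁺(aq) + 7 H₂O(l) + 6 Li⁺(aq)
Q = [Cr³⁺]^2·[Li⁺]^6 / ([Cr₂O₇²⁻]·[H⁺]^14); log Q = 20.093.
E = E° − (0.0592/n) log Q = +4.37 − (0.0592/6)(20.093) = +4.172 V.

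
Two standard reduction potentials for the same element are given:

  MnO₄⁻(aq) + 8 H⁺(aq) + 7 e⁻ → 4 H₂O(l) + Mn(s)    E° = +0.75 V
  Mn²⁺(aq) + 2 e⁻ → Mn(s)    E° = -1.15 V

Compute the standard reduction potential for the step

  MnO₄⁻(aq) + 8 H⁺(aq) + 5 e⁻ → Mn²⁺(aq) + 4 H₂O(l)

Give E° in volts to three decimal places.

Sequential free energies add, so n₃E°₃ = n₁E°₁ + n₂E°₂.
With n₃ = 7, and the known step contributing 2×(-1.15) V, the unknown satisfies 5·E° = 7×(+0.75) − 2×(-1.15) = +7.550.
E° = +7.550 / 5 = +1.510 V.

+1.510 V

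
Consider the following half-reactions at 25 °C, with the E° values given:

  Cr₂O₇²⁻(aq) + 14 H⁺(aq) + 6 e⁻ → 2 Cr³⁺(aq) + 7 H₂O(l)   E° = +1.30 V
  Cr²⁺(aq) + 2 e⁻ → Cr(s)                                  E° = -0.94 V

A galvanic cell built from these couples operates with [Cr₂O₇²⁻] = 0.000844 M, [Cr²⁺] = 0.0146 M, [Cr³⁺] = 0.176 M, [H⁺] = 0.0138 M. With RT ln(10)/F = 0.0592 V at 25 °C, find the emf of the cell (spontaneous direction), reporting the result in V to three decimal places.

+2.022 V

Cr₂O₇²⁻/Cr³⁺ is the cathode (higher E°), Cr²⁺/Cr the anode: E°cell = +1.30 − (-0.94) = +2.24 V, n = 6.
Overall: Cr₂O₇²⁻(aq) + 14 H⁺(aq) + 3 Cr(s) → 2 Cr³⁺(aq) + 7 H₂O(l) + 3 Cr²⁺(aq)
Q = [Cr³⁺]^2·[Cr²⁺]^3 / ([Cr₂O₇²⁻]·[H⁺]^14); log Q = 22.099.
E = E° − (0.0592/n) log Q = +2.24 − (0.0592/6)(22.099) = +2.022 V.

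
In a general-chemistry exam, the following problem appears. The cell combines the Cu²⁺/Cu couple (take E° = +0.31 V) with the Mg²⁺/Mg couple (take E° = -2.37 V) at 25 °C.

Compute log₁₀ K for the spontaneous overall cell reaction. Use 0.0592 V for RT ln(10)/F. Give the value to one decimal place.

Cathode: Cu²⁺/Cu; anode: Mg²⁺/Mg. E°cell = +2.68 V, n = 2.
log K = nE°cell / 0.0592 = (2)(+2.68) / 0.0592 = 90.5.

90.5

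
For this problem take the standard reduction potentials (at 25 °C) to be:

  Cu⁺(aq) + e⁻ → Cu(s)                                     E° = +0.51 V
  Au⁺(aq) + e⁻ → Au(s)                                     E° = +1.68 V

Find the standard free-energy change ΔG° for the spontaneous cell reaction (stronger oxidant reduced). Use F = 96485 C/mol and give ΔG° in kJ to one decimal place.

-112.9 kJ

Au⁺/Au (E° = +1.68 V) is the cathode; Cu⁺/Cu (E° = +0.51 V) is the anode, so E°cell = +1.17 V.
Balancing electrons gives n = 1 (lcm of 1 and 1).
ΔG° = −nFE° = −(1)(96485)(+1.17) = -112,887 J = -112.9 kJ.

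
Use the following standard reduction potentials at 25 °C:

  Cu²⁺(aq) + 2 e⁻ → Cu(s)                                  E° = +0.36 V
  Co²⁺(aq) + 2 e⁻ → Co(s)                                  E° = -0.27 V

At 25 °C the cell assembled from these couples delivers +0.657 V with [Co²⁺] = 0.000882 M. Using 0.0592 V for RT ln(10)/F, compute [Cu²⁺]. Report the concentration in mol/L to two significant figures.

0.0072 M

Cu²⁺/Cu is the cathode, Co²⁺/Co the anode: E°cell = +0.63 V, n = 2.
Overall reaction: Cu²⁺(aq) + Co(s) → Cu(s) + Co²⁺(aq); Q = [Co²⁺]^1/[Cu²⁺]^1.
From E = E° − (0.0592/n) log Q: log Q = (E° − E)·n/0.0592 = (+0.63 − (+0.657))·2/0.0592 = -0.9122.
So 1·log[Cu²⁺] = 1·log(0.000882) − log Q = -3.0545 − (-0.9122) = -2.1423; [Cu²⁺] = 10^(-2.1423) ≈ 0.0072 M.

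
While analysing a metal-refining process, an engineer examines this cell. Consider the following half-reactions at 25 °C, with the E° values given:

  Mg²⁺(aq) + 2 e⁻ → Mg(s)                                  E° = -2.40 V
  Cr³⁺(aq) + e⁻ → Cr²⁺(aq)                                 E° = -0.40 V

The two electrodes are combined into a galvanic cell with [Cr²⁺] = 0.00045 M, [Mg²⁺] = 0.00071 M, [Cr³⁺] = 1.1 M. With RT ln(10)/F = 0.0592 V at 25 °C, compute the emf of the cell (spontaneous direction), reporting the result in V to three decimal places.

+2.294 V

Cr³⁺/Cr²⁺ is the cathode (higher E°), Mg²⁺/Mg the anode: E°cell = -0.40 − (-2.40) = +2.00 V, n = 2.
Overall: 2 Cr³⁺(aq) + Mg(s) → 2 Cr²⁺(aq) + Mg²⁺(aq)
Q = [Cr²⁺]^2·[Mg²⁺] / ([Cr³⁺]^2); log Q = -9.925.
E = E° − (0.0592/n) log Q = +2.00 − (0.0592/2)(-9.925) = +2.294 V.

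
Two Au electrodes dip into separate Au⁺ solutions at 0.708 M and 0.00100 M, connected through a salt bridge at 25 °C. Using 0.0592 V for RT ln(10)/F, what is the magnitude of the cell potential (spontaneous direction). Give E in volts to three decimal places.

For a concentration cell E°cell = 0. The 0.708 M side is the cathode (reduction is favoured where [Au⁺] is higher).
With n = 1, E = −(0.0592/1) log([Au⁺]ₐₙ/[Au⁺]꜀ₐₜ) = −(0.0592/1) log(0.001/0.708) = −(0.0592/1)(-2.850) = +0.169 V.

+0.169 V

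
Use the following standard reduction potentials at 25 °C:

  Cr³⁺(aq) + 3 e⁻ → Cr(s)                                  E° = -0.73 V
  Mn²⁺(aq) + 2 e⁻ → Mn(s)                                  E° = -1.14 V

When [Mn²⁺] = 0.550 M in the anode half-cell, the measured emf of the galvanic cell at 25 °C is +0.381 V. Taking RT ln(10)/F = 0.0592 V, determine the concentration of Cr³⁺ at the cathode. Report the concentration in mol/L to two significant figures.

Cr³⁺/Cr is the cathode, Mn²⁺/Mn the anode: E°cell = +0.41 V, n = 6.
Overall reaction: 2 Cr³⁺(aq) + 3 Mn(s) → 2 Cr(s) + 3 Mn²⁺(aq); Q = [Mn²⁺]^3/[Cr³⁺]^2.
From E = E° − (0.0592/n) log Q: log Q = (E° − E)·n/0.0592 = (+0.41 − (+0.381))·6/0.0592 = 2.9392.
So 2·log[Cr³⁺] = 3·log(0.55) − log Q = -0.7789 − (2.9392) = -3.7181; log[Cr³⁺] = -3.7181 / 2 = -1.8591; [Cr³⁺] = 10^(-1.8591) ≈ 0.014 M.

0.014 M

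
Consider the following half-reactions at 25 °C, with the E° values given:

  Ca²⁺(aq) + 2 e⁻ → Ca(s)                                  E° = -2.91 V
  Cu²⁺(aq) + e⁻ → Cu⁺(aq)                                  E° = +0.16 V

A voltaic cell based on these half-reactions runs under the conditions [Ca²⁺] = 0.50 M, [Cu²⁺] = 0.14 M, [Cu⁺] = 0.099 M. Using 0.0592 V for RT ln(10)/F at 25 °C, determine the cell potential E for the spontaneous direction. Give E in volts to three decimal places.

Cu²⁺/Cu⁺ is the cathode (higher E°), Ca²⁺/Ca the anode: E°cell = +0.16 − (-2.91) = +3.07 V, n = 2.
Overall: 2 Cu²⁺(aq) + Ca(s) → 2 Cu⁺(aq) + Ca²⁺(aq)
Q = [Cu⁺]^2·[Ca²⁺] / ([Cu²⁺]^2); log Q = -0.602.
E = E° − (0.0592/n) log Q = +3.07 − (0.0592/2)(-0.602) = +3.088 V.

+3.088 V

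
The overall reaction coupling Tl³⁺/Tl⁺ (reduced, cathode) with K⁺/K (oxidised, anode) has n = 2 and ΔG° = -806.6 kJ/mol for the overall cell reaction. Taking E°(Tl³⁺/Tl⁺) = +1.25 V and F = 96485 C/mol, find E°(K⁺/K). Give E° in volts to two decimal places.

E°cell = −ΔG°/(nF) = −(-806.6×10³)/((2)(96485)) = +4.180 V.
Since Tl³⁺/Tl⁺ is the cathode and K⁺/K the anode, E°cell = E°(Tl³⁺/Tl⁺) − E°(K⁺/K).
So E°(K⁺/K) = E°(Tl³⁺/Tl⁺) − E°cell = (+1.25) − (+4.180) = -2.93 V.

-2.93 V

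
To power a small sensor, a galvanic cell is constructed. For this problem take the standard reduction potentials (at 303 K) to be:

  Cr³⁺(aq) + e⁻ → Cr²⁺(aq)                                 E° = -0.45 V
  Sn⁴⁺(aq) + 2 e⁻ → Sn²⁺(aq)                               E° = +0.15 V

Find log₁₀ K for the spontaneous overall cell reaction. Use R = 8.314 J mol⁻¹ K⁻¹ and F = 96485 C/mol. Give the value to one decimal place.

Cathode: Sn⁴⁺/Sn²⁺; anode: Cr³⁺/Cr²⁺. E°cell = (+0.15) − (-0.45) = +0.60 V, with n = 2.
ΔG° = −nFE° = −RT ln K, so ln K = nFE°/(RT) = (2)(96485)(+0.60) / ((8.314)(303)) = 45.961.
log₁₀ K = 45.961 / ln 10 = 20.0.

20.0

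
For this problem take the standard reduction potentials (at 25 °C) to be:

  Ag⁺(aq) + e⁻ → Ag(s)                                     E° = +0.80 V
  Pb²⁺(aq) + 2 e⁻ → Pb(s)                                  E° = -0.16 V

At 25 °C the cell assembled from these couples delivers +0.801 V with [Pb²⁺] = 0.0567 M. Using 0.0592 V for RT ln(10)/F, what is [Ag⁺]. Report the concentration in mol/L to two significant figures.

0.00049 M

Ag⁺/Ag is the cathode, Pb²⁺/Pb the anode: E°cell = +0.96 V, n = 2.
Overall reaction: 2 Ag⁺(aq) + Pb(s) → 2 Ag(s) + Pb²⁺(aq); Q = [Pb²⁺]^1/[Ag⁺]^2.
From E = E° − (0.0592/n) log Q: log Q = (E° − E)·n/0.0592 = (+0.96 − (+0.801))·2/0.0592 = 5.3716.
So 2·log[Ag⁺] = 1·log(0.0567) − log Q = -1.2464 − (5.3716) = -6.6180; log[Ag⁺] = -6.6180 / 2 = -3.3090; [Ag⁺] = 10^(-3.3090) ≈ 0.00049 M.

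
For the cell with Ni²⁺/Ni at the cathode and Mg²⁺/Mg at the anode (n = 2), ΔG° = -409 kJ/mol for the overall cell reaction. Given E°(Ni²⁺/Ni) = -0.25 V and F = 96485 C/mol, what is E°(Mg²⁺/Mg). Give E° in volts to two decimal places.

-2.37 V

E°cell = −ΔG°/(nF) = −(-409×10³)/((2)(96485)) = +2.120 V.
Since Ni²⁺/Ni is the cathode and Mg²⁺/Mg the anode, E°cell = E°(Ni²⁺/Ni) − E°(Mg²⁺/Mg).
So E°(Mg²⁺/Mg) = E°(Ni²⁺/Ni) − E°cell = (-0.25) − (+2.120) = -2.37 V.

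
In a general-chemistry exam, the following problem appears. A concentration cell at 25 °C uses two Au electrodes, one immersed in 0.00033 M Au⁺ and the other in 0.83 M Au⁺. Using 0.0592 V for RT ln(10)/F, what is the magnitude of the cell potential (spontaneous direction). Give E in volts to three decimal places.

For a concentration cell E°cell = 0. The 0.83 M side is the cathode (reduction is favoured where [Au⁺] is higher).
With n = 1, E = −(0.0592/1) log([Au⁺]ₐₙ/[Au⁺]꜀ₐₜ) = −(0.0592/1) log(0.00033/0.83) = −(0.0592/1)(-3.401) = +0.201 V.

+0.201 V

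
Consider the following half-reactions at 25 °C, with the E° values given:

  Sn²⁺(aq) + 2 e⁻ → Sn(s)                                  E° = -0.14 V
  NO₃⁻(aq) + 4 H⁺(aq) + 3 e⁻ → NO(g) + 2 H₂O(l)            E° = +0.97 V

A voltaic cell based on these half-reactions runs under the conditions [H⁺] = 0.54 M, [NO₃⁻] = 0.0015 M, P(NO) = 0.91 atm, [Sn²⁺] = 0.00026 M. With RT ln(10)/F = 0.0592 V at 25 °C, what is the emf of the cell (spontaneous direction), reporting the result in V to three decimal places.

+1.140 V

NO₃⁻/NO is the cathode (higher E°), Sn²⁺/Sn the anode: E°cell = +0.97 − (-0.14) = +1.11 V, n = 6.
Overall: 2 NO₃⁻(aq) + 8 H⁺(aq) + 3 Sn(s) → 2 NO(g) + 4 H₂O(l) + 3 Sn²⁺(aq)
Q = P(NO)^2·[Sn²⁺]^3 / ([NO₃⁻]^2·[H⁺]^8); log Q = -3.048.
E = E° − (0.0592/n) log Q = +1.11 − (0.0592/6)(-3.048) = +1.140 V.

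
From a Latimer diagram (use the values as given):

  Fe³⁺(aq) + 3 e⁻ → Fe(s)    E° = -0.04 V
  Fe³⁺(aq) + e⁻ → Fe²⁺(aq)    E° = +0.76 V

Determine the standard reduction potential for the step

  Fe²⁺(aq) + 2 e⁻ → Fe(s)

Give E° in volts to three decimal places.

Sequential free energies add, so n₃E°₃ = n₁E°₁ + n₂E°₂.
With n₃ = 3, and the known step contributing 1×(+0.76) V, the unknown satisfies 2·E° = 3×(-0.04) − 1×(+0.76) = -0.880.
E° = -0.880 / 2 = -0.440 V.

-0.440 V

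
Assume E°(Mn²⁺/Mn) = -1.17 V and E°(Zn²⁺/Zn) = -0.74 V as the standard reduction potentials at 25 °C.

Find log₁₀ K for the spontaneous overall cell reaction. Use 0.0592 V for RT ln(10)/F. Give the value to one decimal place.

14.5

Cathode: Zn²⁺/Zn; anode: Mn²⁺/Mn. E°cell = +0.43 V, n = 2.
log K = nE°cell / 0.0592 = (2)(+0.43) / 0.0592 = 14.5.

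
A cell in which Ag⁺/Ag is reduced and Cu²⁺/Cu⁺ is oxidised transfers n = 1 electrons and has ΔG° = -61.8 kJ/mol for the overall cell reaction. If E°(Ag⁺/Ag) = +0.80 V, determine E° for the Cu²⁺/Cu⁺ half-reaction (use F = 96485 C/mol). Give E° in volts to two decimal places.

E°cell = −ΔG°/(nF) = −(-61.8×10³)/((1)(96485)) = +0.641 V.
Since Ag⁺/Ag is the cathode and Cu²⁺/Cu⁺ the anode, E°cell = E°(Ag⁺/Ag) − E°(Cu²⁺/Cu⁺).
So E°(Cu²⁺/Cu⁺) = E°(Ag⁺/Ag) − E°cell = (+0.80) − (+0.641) = +0.16 V.

+0.16 V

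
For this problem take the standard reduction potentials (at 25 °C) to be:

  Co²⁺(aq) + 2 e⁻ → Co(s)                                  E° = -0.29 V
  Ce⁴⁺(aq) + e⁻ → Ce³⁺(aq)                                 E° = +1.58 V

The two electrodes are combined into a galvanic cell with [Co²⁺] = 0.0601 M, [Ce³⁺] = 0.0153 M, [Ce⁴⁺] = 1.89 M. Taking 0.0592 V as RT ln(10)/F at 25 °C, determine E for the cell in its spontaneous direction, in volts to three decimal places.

Ce⁴⁺/Ce³⁺ is the cathode (higher E°), Co²⁺/Co the anode: E°cell = +1.58 − (-0.29) = +1.87 V, n = 2.
Overall: 2 Ce⁴⁺(aq) + Co(s) → 2 Ce³⁺(aq) + Co²⁺(aq)
Q = [Ce³⁺]^2·[Co²⁺] / ([Ce⁴⁺]^2); log Q = -5.405.
E = E° − (0.0592/n) log Q = +1.87 − (0.0592/2)(-5.405) = +2.030 V.

+2.030 V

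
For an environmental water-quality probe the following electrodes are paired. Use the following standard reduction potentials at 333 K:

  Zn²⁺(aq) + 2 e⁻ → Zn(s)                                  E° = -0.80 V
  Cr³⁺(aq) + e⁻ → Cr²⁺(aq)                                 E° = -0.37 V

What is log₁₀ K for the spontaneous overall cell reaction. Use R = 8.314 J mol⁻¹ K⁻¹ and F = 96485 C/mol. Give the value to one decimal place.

Cathode: Cr³⁺/Cr²⁺; anode: Zn²⁺/Zn. E°cell = (-0.37) − (-0.80) = +0.43 V, with n = 2.
ΔG° = −nFE° = −RT ln K, so ln K = nFE°/(RT) = (2)(96485)(+0.43) / ((8.314)(333)) = 29.971.
log₁₀ K = 29.971 / ln 10 = 13.0.

13.0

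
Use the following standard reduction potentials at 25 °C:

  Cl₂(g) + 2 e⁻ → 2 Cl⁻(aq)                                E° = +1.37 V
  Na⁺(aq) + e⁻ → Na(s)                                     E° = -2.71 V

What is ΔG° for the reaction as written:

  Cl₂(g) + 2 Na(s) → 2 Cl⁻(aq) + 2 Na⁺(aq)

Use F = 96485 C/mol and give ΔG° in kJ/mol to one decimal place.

-787.3 kJ/mol

As written, Cl₂/Cl⁻ is reduced (cathode) and Na⁺/Na is oxidised (anode), so E°cell = (+1.37) − (-2.71) = +4.08 V.
Balancing electrons gives n = 2.
ΔG° = −nFE° = −(2)(96485)(+4.08) = -787,318 J = -787.3 kJ/mol.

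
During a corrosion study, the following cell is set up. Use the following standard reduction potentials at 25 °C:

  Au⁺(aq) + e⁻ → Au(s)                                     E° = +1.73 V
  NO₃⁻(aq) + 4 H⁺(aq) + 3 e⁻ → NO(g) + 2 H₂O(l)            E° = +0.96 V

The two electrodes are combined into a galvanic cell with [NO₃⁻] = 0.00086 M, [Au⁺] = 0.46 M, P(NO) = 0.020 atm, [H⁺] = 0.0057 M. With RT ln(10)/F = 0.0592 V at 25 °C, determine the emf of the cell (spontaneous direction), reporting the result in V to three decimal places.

+0.954 V

Au⁺/Au is the cathode (higher E°), NO₃⁻/NO the anode: E°cell = +1.73 − (+0.96) = +0.77 V, n = 3.
Overall: 3 Au⁺(aq) + NO(g) + 2 H₂O(l) → 3 Au(s) + NO₃⁻(aq) + 4 H⁺(aq)
Q = [NO₃⁻]·[H⁺]^4 / ([Au⁺]^3·P(NO)); log Q = -9.331.
E = E° − (0.0592/n) log Q = +0.77 − (0.0592/3)(-9.331) = +0.954 V.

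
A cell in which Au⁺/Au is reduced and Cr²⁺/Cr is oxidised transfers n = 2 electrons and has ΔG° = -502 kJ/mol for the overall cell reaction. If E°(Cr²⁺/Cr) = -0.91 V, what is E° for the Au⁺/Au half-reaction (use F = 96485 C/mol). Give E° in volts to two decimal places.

E°cell = −ΔG°/(nF) = −(-502×10³)/((2)(96485)) = +2.601 V.
Since Au⁺/Au is the cathode and Cr²⁺/Cr the anode, E°cell = E°(Au⁺/Au) − E°(Cr²⁺/Cr).
So E°(Au⁺/Au) = E°cell + E°(Cr²⁺/Cr) = +2.601 + (-0.91) = +1.69 V.

+1.69 V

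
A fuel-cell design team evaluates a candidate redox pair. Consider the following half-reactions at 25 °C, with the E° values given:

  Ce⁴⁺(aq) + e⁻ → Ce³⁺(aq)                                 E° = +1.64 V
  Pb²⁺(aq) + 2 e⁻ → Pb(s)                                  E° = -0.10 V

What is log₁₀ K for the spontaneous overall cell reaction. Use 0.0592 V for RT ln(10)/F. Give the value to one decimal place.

Cathode: Ce⁴⁺/Ce³⁺; anode: Pb²⁺/Pb. E°cell = +1.74 V, n = 2.
log K = nE°cell / 0.0592 = (2)(+1.74) / 0.0592 = 58.8.

58.8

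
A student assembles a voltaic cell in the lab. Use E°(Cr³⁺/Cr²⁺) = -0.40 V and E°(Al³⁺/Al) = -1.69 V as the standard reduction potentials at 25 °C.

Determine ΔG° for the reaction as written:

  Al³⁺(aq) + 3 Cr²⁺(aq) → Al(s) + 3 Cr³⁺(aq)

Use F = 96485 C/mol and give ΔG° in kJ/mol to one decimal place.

As written, Al³⁺/Al is reduced (cathode) and Cr³⁺/Cr²⁺ is oxidised (anode), so E°cell = (-1.69) − (-0.40) = -1.29 V.
Balancing electrons gives n = 3.
ΔG° = −nFE° = −(3)(96485)(-1.29) = 373,397 J = +373.4 kJ/mol.

+373.4 kJ/mol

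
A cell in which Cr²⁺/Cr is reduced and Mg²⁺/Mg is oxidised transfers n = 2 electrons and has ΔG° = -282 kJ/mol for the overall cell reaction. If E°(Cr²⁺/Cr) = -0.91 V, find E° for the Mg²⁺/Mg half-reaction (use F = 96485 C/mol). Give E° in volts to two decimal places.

E°cell = −ΔG°/(nF) = −(-282×10³)/((2)(96485)) = +1.461 V.
Since Cr²⁺/Cr is the cathode and Mg²⁺/Mg the anode, E°cell = E°(Cr²⁺/Cr) − E°(Mg²⁺/Mg).
So E°(Mg²⁺/Mg) = E°(Cr²⁺/Cr) − E°cell = (-0.91) − (+1.461) = -2.37 V.

-2.37 V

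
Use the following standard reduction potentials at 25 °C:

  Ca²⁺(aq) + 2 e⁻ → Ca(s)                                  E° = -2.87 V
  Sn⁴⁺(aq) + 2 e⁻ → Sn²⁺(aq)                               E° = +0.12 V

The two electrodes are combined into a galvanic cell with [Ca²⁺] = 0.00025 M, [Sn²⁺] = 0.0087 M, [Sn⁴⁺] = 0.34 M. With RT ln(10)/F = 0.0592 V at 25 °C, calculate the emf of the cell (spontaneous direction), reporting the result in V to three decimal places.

+3.144 V

Sn⁴⁺/Sn²⁺ is the cathode (higher E°), Ca²⁺/Ca the anode: E°cell = +0.12 − (-2.87) = +2.99 V, n = 2.
Overall: Sn⁴⁺(aq) + Ca(s) → Sn²⁺(aq) + Ca²⁺(aq)
Q = [Sn²⁺]·[Ca²⁺] / ([Sn⁴⁺]); log Q = -5.194.
E = E° − (0.0592/n) log Q = +2.99 − (0.0592/2)(-5.194) = +3.144 V.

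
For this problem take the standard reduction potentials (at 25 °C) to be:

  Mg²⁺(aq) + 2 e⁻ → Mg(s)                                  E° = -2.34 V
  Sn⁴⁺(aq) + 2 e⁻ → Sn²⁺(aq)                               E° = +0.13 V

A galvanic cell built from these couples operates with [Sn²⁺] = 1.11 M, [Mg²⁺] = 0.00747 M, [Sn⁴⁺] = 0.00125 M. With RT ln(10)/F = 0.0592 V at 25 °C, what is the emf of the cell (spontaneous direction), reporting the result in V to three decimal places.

Sn⁴⁺/Sn²⁺ is the cathode (higher E°), Mg²⁺/Mg the anode: E°cell = +0.13 − (-2.34) = +2.47 V, n = 2.
Overall: Sn⁴⁺(aq) + Mg(s) → Sn²⁺(aq) + Mg²⁺(aq)
Q = [Sn²⁺]·[Mg²⁺] / ([Sn⁴⁺]); log Q = 0.822.
E = E° − (0.0592/n) log Q = +2.47 − (0.0592/2)(0.822) = +2.446 V.

+2.446 V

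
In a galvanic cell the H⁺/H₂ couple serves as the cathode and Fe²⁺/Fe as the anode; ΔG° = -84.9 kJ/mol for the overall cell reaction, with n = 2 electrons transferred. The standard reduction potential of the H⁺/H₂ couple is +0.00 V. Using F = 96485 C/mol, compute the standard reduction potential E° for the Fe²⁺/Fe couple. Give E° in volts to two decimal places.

-0.44 V

E°cell = −ΔG°/(nF) = −(-84.9×10³)/((2)(96485)) = +0.440 V.
Since H⁺/H₂ is the cathode and Fe²⁺/Fe the anode, E°cell = E°(H⁺/H₂) − E°(Fe²⁺/Fe).
So E°(Fe²⁺/Fe) = E°(H⁺/H₂) − E°cell = (+0.00) − (+0.440) = -0.44 V.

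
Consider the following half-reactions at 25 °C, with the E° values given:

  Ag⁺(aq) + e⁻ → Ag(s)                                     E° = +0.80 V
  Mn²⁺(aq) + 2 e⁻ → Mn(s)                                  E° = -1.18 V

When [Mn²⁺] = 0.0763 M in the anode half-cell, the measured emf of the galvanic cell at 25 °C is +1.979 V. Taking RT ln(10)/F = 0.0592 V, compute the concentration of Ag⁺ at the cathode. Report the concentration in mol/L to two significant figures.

Ag⁺/Ag is the cathode, Mn²⁺/Mn the anode: E°cell = +1.98 V, n = 2.
Overall reaction: 2 Ag⁺(aq) + Mn(s) → 2 Ag(s) + Mn²⁺(aq); Q = [Mn²⁺]^1/[Ag⁺]^2.
From E = E° − (0.0592/n) log Q: log Q = (E° − E)·n/0.0592 = (+1.98 − (+1.979))·2/0.0592 = 0.0338.
So 2·log[Ag⁺] = 1·log(0.0763) − log Q = -1.1175 − (0.0338) = -1.1513; log[Ag⁺] = -1.1513 / 2 = -0.5756; [Ag⁺] = 10^(-0.5756) ≈ 0.27 M.

0.27 M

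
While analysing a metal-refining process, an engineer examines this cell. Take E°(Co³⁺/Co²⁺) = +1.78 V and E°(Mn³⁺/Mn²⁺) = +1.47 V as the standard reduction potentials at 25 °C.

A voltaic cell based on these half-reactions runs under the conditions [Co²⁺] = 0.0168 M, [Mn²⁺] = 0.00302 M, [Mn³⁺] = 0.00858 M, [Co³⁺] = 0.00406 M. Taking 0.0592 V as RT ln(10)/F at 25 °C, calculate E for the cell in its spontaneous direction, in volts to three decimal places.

Co³⁺/Co²⁺ is the cathode (higher E°), Mn³⁺/Mn²⁺ the anode: E°cell = +1.78 − (+1.47) = +0.31 V, n = 1.
Overall: Co³⁺(aq) + Mn²⁺(aq) → Co²⁺(aq) + Mn³⁺(aq)
Q = [Co²⁺]·[Mn³⁺] / ([Co³⁺]·[Mn²⁺]); log Q = 1.070.
E = E° − (0.0592/n) log Q = +0.31 − (0.0592/1)(1.070) = +0.247 V.

+0.247 V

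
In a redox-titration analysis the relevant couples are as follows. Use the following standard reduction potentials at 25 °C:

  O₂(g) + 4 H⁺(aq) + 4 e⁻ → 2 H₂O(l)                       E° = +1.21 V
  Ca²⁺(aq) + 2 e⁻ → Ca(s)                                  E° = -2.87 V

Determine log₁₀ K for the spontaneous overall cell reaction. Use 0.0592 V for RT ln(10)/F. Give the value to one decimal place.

Cathode: O₂/H₂O; anode: Ca²⁺/Ca. E°cell = +4.08 V, n = 4.
log K = nE°cell / 0.0592 = (4)(+4.08) / 0.0592 = 275.7.

275.7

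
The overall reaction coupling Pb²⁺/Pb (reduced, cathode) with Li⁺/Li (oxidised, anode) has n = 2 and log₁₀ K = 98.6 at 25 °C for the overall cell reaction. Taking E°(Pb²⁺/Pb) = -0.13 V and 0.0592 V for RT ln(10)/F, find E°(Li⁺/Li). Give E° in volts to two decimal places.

E°cell = (0.0592/n)·log K = (0.0592/2)(98.6) = +2.919 V.
Since Pb²⁺/Pb is the cathode and Li⁺/Li the anode, E°cell = E°(Pb²⁺/Pb) − E°(Li⁺/Li).
So E°(Li⁺/Li) = E°(Pb²⁺/Pb) − E°cell = (-0.13) − (+2.919) = -3.05 V.

-3.05 V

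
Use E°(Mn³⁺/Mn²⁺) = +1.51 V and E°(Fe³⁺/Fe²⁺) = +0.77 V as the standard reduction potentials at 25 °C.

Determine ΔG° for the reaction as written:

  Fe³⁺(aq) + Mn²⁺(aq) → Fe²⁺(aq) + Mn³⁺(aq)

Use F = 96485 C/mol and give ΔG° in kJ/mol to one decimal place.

As written, Fe³⁺/Fe²⁺ is reduced (cathode) and Mn³⁺/Mn²⁺ is oxidised (anode), so E°cell = (+0.77) − (+1.51) = -0.74 V.
Balancing electrons gives n = 1.
ΔG° = −nFE° = −(1)(96485)(-0.74) = 71,399 J = +71.4 kJ/mol.

+71.4 kJ/mol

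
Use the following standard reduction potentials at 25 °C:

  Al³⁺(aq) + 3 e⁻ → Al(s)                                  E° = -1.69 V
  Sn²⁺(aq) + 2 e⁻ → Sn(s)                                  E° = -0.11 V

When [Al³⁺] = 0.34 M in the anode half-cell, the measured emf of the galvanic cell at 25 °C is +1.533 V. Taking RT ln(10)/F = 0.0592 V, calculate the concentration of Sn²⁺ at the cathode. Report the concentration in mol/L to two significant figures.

0.013 M

Sn²⁺/Sn is the cathode, Al³⁺/Al the anode: E°cell = +1.58 V, n = 6.
Overall reaction: 3 Sn²⁺(aq) + 2 Al(s) → 3 Sn(s) + 2 Al³⁺(aq); Q = [Al³⁺]^2/[Sn²⁺]^3.
From E = E° − (0.0592/n) log Q: log Q = (E° − E)·n/0.0592 = (+1.58 − (+1.533))·6/0.0592 = 4.7635.
So 3·log[Sn²⁺] = 2·log(0.34) − log Q = -0.9370 − (4.7635) = -5.7005; log[Sn²⁺] = -5.7005 / 3 = -1.9002; [Sn²⁺] = 10^(-1.9002) ≈ 0.013 M.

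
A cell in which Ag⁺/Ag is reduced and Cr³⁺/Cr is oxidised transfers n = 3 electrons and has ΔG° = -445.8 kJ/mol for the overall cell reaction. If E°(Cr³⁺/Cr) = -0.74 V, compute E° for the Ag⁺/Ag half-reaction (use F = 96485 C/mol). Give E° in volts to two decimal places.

E°cell = −ΔG°/(nF) = −(-445.8×10³)/((3)(96485)) = +1.540 V.
Since Ag⁺/Ag is the cathode and Cr³⁺/Cr the anode, E°cell = E°(Ag⁺/Ag) − E°(Cr³⁺/Cr).
So E°(Ag⁺/Ag) = E°cell + E°(Cr³⁺/Cr) = +1.540 + (-0.74) = +0.80 V.

+0.80 V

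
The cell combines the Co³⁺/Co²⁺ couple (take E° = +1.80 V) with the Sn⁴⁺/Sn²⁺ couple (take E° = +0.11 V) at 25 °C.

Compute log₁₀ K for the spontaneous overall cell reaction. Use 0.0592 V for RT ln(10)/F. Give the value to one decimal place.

Cathode: Co³⁺/Co²⁺; anode: Sn⁴⁺/Sn²⁺. E°cell = +1.69 V, n = 2.
log K = nE°cell / 0.0592 = (2)(+1.69) / 0.0592 = 57.1.

57.1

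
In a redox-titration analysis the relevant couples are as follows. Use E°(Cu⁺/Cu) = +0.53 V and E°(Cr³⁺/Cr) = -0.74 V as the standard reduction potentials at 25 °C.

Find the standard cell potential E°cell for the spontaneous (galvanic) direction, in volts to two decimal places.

+1.27 V

The Cu⁺/Cu couple has the higher reduction potential, so it is the cathode; Cr³⁺/Cr is oxidised at the anode.
E°cell = E°(cathode) − E°(anode) = (+0.53) − (-0.74) = +1.27 V.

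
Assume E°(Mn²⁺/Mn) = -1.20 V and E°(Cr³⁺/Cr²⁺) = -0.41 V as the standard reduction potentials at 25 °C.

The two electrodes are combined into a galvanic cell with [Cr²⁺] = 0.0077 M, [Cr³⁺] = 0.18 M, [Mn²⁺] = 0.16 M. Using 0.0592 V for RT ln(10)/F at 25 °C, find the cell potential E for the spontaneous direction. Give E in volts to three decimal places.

+0.895 V

Cr³⁺/Cr²⁺ is the cathode (higher E°), Mn²⁺/Mn the anode: E°cell = -0.41 − (-1.20) = +0.79 V, n = 2.
Overall: 2 Cr³⁺(aq) + Mn(s) → 2 Cr²⁺(aq) + Mn²⁺(aq)
Q = [Cr²⁺]^2·[Mn²⁺] / ([Cr³⁺]^2); log Q = -3.533.
E = E° − (0.0592/n) log Q = +0.79 − (0.0592/2)(-3.533) = +0.895 V.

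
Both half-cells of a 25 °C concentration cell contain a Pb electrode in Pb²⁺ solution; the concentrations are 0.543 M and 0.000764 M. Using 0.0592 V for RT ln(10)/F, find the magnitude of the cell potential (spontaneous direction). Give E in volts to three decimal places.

+0.084 V

For a concentration cell E°cell = 0. The 0.543 M side is the cathode (reduction is favoured where [Pb²⁺] is higher).
With n = 2, E = −(0.0592/2) log([Pb²⁺]ₐₙ/[Pb²⁺]꜀ₐₜ) = −(0.0592/2) log(0.000764/0.543) = −(0.0592/2)(-2.852) = +0.084 V.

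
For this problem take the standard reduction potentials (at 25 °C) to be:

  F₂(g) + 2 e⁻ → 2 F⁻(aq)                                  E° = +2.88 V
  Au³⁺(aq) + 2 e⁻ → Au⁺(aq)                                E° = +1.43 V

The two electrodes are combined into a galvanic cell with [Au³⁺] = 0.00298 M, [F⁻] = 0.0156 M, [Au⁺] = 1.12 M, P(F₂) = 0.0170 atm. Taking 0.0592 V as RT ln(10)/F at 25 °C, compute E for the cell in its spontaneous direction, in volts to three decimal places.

F₂/F⁻ is the cathode (higher E°), Au³⁺/Au⁺ the anode: E°cell = +2.88 − (+1.43) = +1.45 V, n = 2.
Overall: F₂(g) + Au⁺(aq) → 2 F⁻(aq) + Au³⁺(aq)
Q = [F⁻]^2·[Au³⁺] / (P(F₂)·[Au⁺]); log Q = -4.419.
E = E° − (0.0592/n) log Q = +1.45 − (0.0592/2)(-4.419) = +1.581 V.

+1.581 V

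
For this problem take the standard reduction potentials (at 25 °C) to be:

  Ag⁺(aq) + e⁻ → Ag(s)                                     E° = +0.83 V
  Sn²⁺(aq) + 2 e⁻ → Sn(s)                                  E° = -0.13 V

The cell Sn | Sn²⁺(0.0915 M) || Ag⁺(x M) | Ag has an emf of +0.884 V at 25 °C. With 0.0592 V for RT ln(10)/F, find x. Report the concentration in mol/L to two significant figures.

0.016 M

Ag⁺/Ag is the cathode, Sn²⁺/Sn the anode: E°cell = +0.96 V, n = 2.
Overall reaction: 2 Ag⁺(aq) + Sn(s) → 2 Ag(s) + Sn²⁺(aq); Q = [Sn²⁺]^1/[Ag⁺]^2.
From E = E° − (0.0592/n) log Q: log Q = (E° − E)·n/0.0592 = (+0.96 − (+0.884))·2/0.0592 = 2.5676.
So 2·log[Ag⁺] = 1·log(0.0915) − log Q = -1.0386 − (2.5676) = -3.6062; log[Ag⁺] = -3.6062 / 2 = -1.8031; [Ag⁺] = 10^(-1.8031) ≈ 0.016 M.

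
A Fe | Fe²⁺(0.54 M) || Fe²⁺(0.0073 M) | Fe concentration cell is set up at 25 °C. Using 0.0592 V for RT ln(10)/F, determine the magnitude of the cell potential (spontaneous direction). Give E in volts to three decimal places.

+0.055 V

For a concentration cell E°cell = 0. The 0.54 M side is the cathode (reduction is favoured where [Fe²⁺] is higher).
With n = 2, E = −(0.0592/2) log([Fe²⁺]ₐₙ/[Fe²⁺]꜀ₐₜ) = −(0.0592/2) log(0.0073/0.54) = −(0.0592/2)(-1.869) = +0.055 V.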